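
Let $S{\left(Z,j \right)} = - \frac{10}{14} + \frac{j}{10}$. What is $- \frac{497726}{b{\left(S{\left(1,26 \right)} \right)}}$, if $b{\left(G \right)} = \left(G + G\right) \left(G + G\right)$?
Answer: $- \frac{304857175}{8712} \approx -34993.0$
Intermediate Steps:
$S{\left(Z,j \right)} = - \frac{5}{7} + \frac{j}{10}$ ($S{\left(Z,j \right)} = \left(-10\right) \frac{1}{14} + j \frac{1}{10} = - \frac{5}{7} + \frac{j}{10}$)
$b{\left(G \right)} = 4 G^{2}$ ($b{\left(G \right)} = 2 G 2 G = 4 G^{2}$)
$- \frac{497726}{b{\left(S{\left(1,26 \right)} \right)}} = - \frac{497726}{4 \left(- \frac{5}{7} + \frac{1}{10} \cdot 26\right)^{2}} = - \frac{497726}{4 \left(- \frac{5}{7} + \frac{13}{5}\right)^{2}} = - \frac{497726}{4 \left(\frac{66}{35}\right)^{2}} = - \frac{497726}{4 \cdot \frac{4356}{1225}} = - \frac{497726}{\frac{17424}{1225}} = \left(-497726\right) \frac{1225}{17424} = - \frac{304857175}{8712}$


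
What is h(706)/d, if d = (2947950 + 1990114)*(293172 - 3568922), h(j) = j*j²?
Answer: -43986977/2021982893500 ≈ -2.1754e-5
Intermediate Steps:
h(j) = j³
d = -16175863148000 (d = 4938064*(-3275750) = -16175863148000)
h(706)/d = 706³/(-16175863148000) = 351895816*(-1/16175863148000) = -43986977/2021982893500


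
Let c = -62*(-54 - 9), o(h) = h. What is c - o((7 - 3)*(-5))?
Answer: 3926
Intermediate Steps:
c = 3906 (c = -62*(-63) = 3906)
c - o((7 - 3)*(-5)) = 3906 - (7 - 3)*(-5) = 3906 - 4*(-5) = 3906 - 1*(-20) = 3906 + 20 = 3926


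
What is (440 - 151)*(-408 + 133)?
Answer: -79475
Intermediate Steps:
(440 - 151)*(-408 + 133) = 289*(-275) = -79475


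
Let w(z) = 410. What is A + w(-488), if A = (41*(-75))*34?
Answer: -104140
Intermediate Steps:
A = -104550 (A = -3075*34 = -104550)
A + w(-488) = -104550 + 410 = -104140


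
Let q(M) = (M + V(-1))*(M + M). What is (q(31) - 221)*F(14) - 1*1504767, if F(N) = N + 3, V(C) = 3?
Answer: -1472688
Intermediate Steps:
F(N) = 3 + N
q(M) = 2*M*(3 + M) (q(M) = (M + 3)*(M + M) = (3 + M)*(2*M) = 2*M*(3 + M))
(q(31) - 221)*F(14) - 1*1504767 = (2*31*(3 + 31) - 221)*(3 + 14) - 1*1504767 = (2*31*34 - 221)*17 - 1504767 = (2108 - 221)*17 - 1504767 = 1887*17 - 1504767 = 32079 - 1504767 = -1472688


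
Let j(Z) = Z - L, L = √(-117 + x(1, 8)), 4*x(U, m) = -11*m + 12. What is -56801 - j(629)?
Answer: -57430 + 2*I*√34 ≈ -57430.0 + 11.662*I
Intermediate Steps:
x(U, m) = 3 - 11*m/4 (x(U, m) = (-11*m + 12)/4 = (12 - 11*m)/4 = 3 - 11*m/4)
L = 2*I*√34 (L = √(-117 + (3 - 11/4*8)) = √(-117 + (3 - 22)) = √(-117 - 19) = √(-136) = 2*I*√34 ≈ 11.662*I)
j(Z) = Z - 2*I*√34
-56801 - j(629) = -56801 - (629 - 2*I*√34) = -56801 + (-629 + 2*I*√34) = -57430 + 2*I*√34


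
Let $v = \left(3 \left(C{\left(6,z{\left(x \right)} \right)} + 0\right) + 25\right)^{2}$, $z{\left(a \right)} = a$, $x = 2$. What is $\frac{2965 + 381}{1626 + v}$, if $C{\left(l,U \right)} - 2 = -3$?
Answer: $\frac{1673}{1055} \approx 1.5858$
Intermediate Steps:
$C{\left(l,U \right)} = -1$ ($C{\left(l,U \right)} = 2 - 3 = -1$)
$v = 484$ ($v = \left(3 \left(-1 + 0\right) + 25\right)^{2} = \left(3 \left(-1\right) + 25\right)^{2} = \left(-3 + 25\right)^{2} = 22^{2} = 484$)
$\frac{2965 + 381}{1626 + v} = \frac{2965 + 381}{1626 + 484} = \frac{3346}{2110} = 3346 \cdot \frac{1}{2110} = \frac{1673}{1055}$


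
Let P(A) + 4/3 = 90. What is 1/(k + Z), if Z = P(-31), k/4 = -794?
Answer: -3/9262 ≈ -0.00032390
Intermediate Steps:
k = -3176 (k = 4*(-794) = -3176)
P(A) = 266/3 (P(A) = -4/3 + 90 = 266/3)
Z = 266/3 ≈ 88.667
1/(k + Z) = 1/(-3176 + 266/3) = 1/(-9262/3) = -3/9262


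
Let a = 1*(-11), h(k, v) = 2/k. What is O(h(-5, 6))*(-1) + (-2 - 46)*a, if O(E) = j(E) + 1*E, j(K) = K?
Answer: 2644/5 ≈ 528.80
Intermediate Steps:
O(E) = 2*E (O(E) = E + 1*E = E + E = 2*E)
a = -11
O(h(-5, 6))*(-1) + (-2 - 46)*a = (2*(2/(-5)))*(-1) + (-2 - 46)*(-11) = (2*(2*(-⅕)))*(-1) - 48*(-11) = (2*(-⅖))*(-1) + 528 = -⅘*(-1) + 528 = ⅘ + 528 = 2644/5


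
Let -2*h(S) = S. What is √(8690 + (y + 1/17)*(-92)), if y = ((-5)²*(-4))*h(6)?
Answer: I*√5466554/17 ≈ 137.53*I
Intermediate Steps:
h(S) = -S/2
y = 300 (y = ((-5)²*(-4))*(-½*6) = (25*(-4))*(-3) = -100*(-3) = 300)
√(8690 + (y + 1/17)*(-92)) = √(8690 + (300 + 1/17)*(-92)) = √(8690 + (5101/17)*(-92)) = √(8690 - 469292/17) = √(-321562/17) = I*√5466554/17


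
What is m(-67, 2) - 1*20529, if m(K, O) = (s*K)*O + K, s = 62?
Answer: -28904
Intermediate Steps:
m(K, O) = K + 62*K*O (m(K, O) = (62*K)*O + K = 62*K*O + K = K + 62*K*O)
m(-67, 2) - 1*20529 = -67*(1 + 62*2) - 1*20529 = -67*(1 + 124) - 20529 = -67*125 - 20529 = -8375 - 20529 = -28904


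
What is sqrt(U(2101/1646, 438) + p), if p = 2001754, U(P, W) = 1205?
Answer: 3*sqrt(222551) ≈ 1415.3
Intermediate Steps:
sqrt(U(2101/1646, 438) + p) = sqrt(1205 + 2001754) = sqrt(2002959) = 3*sqrt(222551)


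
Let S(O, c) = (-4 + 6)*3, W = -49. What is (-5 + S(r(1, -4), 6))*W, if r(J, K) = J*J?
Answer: -49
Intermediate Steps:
r(J, K) = J²
S(O, c) = 6 (S(O, c) = 2*3 = 6)
(-5 + S(r(1, -4), 6))*W = (-5 + 6)*(-49) = 1*(-49) = -49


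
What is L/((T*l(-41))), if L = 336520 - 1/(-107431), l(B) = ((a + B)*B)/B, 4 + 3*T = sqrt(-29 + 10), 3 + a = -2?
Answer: 216916080726/86481955 + 108458040363*I*sqrt(19)/172963910 ≈ 2508.2 + 2733.3*I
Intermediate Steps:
a = -5 (a = -3 - 2 = -5)
T = -4/3 + I*sqrt(19)/3 (T = -4/3 + sqrt(-29 + 10)/3 = -4/3 + sqrt(-19)/3 = -4/3 + (I*sqrt(19))/3 = -4/3 + I*sqrt(19)/3 ≈ -1.3333 + 1.453*I)
l(B) = -5 + B (l(B) = ((-5 + B)*B)/B = (B*(-5 + B))/B = -5 + B)
L = 36152680121/107431 (L = 336520 - 1*(-1/107431) = 336520 + 1/107431 = 36152680121/107431 ≈ 3.3652e+5)
L/((T*l(-41))) = 36152680121/(107431*(((-4/3 + I*sqrt(19)/3)*(-5 - 41)))) = 36152680121/(107431*(((-4/3 + I*sqrt(19)/3)*(-46)))) = 36152680121/(107431*(184/3 - 46*I*sqrt(19)/3))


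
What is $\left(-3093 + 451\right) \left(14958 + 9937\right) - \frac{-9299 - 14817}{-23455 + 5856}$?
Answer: $- \frac{1157531835526}{17599} \approx -6.5773 \cdot 10^{7}$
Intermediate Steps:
$\left(-3093 + 451\right) \left(14958 + 9937\right) - \frac{-9299 - 14817}{-23455 + 5856} = \left(-2642\right) 24895 - - \frac{24116}{-17599} = -65772590 - \left(-24116\right) \left(- \frac{1}{17599}\right) = -65772590 - \frac{24116}{17599} = - \frac{1157531835526}{17599}$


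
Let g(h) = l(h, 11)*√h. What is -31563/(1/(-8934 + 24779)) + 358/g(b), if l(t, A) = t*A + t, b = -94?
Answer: -500115735 + 179*I*√94/53016 ≈ -5.0012e+8 + 0.032735*I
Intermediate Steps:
l(t, A) = t + A*t (l(t, A) = A*t + t = t + A*t)
g(h) = 12*h^(3/2) (g(h) = (h*(1 + 11))*√h = (h*12)*√h = (12*h)*√h = 12*h^(3/2))
-31563/(1/(-8934 + 24779)) + 358/g(b) = -31563/(1/(-8934 + 24779)) + 358/((12*(-94)^(3/2))) = -31563/(1/15845) + 358/((12*(-94*I*√94))) = -31563/1/15845 + 358/((-1128*I*√94)) = -31563*15845 + 358*(I*√94/106032) = -500115735 + 179*I*√94/53016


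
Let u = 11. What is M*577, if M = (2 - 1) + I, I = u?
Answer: 6924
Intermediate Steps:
I = 11
M = 12 (M = (2 - 1) + 11 = 1 + 11 = 12)
M*577 = 12*577 = 6924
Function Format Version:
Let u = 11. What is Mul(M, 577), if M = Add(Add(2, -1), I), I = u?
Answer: 6924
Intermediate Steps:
I = 11
M = 12 (M = Add(Add(2, -1), 11) = Add(1, 11) = 12)
Mul(M, 577) = Mul(12, 577) = 6924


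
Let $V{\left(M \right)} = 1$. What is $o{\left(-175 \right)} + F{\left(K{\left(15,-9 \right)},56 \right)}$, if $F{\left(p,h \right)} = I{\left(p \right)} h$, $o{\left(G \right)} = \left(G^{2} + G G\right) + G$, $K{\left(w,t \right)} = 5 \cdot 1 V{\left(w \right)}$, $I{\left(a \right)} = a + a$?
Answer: $61635$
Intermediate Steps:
$I{\left(a \right)} = 2 a$
$K{\left(w,t \right)} = 5$ ($K{\left(w,t \right)} = 5 \cdot 1 \cdot 1 = 5 \cdot 1 = 5$)
$o{\left(G \right)} = G + 2 G^{2}$ ($o{\left(G \right)} = \left(G^{2} + G^{2}\right) + G = 2 G^{2} + G = G + 2 G^{2}$)
$F{\left(p,h \right)} = 2 h p$ ($F{\left(p,h \right)} = 2 p h = 2 h p$)
$o{\left(-175 \right)} + F{\left(K{\left(15,-9 \right)},56 \right)} = - 175 \left(1 + 2 \left(-175\right)\right) + 2 \cdot 56 \cdot 5 = - 175 \left(1 - 350\right) + 560 = \left(-175\right) \left(-349\right) + 560 = 61075 + 560 = 61635$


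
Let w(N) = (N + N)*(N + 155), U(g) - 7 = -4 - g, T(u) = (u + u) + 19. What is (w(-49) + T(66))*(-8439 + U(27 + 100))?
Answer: 87659431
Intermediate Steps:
T(u) = 19 + 2*u (T(u) = 2*u + 19 = 19 + 2*u)
U(g) = 3 - g (U(g) = 7 + (-4 - g) = 3 - g)
w(N) = 2*N*(155 + N) (w(N) = (2*N)*(155 + N) = 2*N*(155 + N))
(w(-49) + T(66))*(-8439 + U(27 + 100)) = (2*(-49)*(155 - 49) + (19 + 2*66))*(-8439 + (3 - (27 + 100))) = (2*(-49)*106 + (19 + 132))*(-8439 + (3 - 1*127)) = (-10388 + 151)*(-8439 + (3 - 127)) = -10237*(-8439 - 124) = -10237*(-8563) = 87659431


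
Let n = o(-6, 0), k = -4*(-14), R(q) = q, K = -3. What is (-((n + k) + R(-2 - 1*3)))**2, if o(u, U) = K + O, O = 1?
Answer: 2401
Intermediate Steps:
k = 56
o(u, U) = -2 (o(u, U) = -3 + 1 = -2)
n = -2
(-((n + k) + R(-2 - 1*3)))**2 = (-((-2 + 56) + (-2 - 1*3)))**2 = (-(54 + (-2 - 3)))**2 = (-(54 - 5))**2 = (-1*49)**2 = (-49)**2 = 2401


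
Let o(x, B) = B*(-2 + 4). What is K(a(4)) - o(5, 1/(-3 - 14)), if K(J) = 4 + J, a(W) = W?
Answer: 138/17 ≈ 8.1176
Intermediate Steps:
o(x, B) = 2*B (o(x, B) = B*2 = 2*B)
K(a(4)) - o(5, 1/(-3 - 14)) = (4 + 4) - 2/(-3 - 14) = 8 - 2/(-17) = 8 - 2*(-1)/17 = 8 - 1*(-2/17) = 8 + 2/17 = 138/17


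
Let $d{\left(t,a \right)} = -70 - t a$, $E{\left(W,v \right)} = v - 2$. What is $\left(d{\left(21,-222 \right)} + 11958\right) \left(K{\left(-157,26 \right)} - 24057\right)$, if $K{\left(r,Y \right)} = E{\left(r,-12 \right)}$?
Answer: $-398375050$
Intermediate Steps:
$E{\left(W,v \right)} = -2 + v$ ($E{\left(W,v \right)} = v - 2 = -2 + v$)
$K{\left(r,Y \right)} = -14$ ($K{\left(r,Y \right)} = -2 - 12 = -14$)
$d{\left(t,a \right)} = -70 - a t$
$\left(d{\left(21,-222 \right)} + 11958\right) \left(K{\left(-157,26 \right)} - 24057\right) = \left(\left(-70 - \left(-222\right) 21\right) + 11958\right) \left(-14 - 24057\right) = \left(\left(-70 + 4662\right) + 11958\right) \left(-24071\right) = \left(4592 + 11958\right) \left(-24071\right) = 16550 \left(-24071\right) = -398375050$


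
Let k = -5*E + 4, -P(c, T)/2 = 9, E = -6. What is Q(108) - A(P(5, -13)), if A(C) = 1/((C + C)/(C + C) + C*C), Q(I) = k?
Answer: 11049/325 ≈ 33.997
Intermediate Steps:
P(c, T) = -18 (P(c, T) = -2*9 = -18)
k = 34 (k = -5*(-6) + 4 = 30 + 4 = 34)
Q(I) = 34
A(C) = 1/(1 + C²) (A(C) = 1/((2*C)/((2*C)) + C²) = 1/((2*C)*(1/(2*C)) + C²) = 1/(1 + C²))
Q(108) - A(P(5, -13)) = 34 - 1/(1 + (-18)²) = 34 - 1/(1 + 324) = 34 - 1/325 = 11049/325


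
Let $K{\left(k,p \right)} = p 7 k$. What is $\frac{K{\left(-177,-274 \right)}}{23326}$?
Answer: $\frac{169743}{11663} \approx 14.554$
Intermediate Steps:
$K{\left(k,p \right)} = 7 k p$ ($K{\left(k,p \right)} = 7 p k = 7 k p$)
$\frac{K{\left(-177,-274 \right)}}{23326} = \frac{7 \left(-177\right) \left(-274\right)}{23326} = 339486 \cdot \frac{1}{23326} = \frac{169743}{11663}$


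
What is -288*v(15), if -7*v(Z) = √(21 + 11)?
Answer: 1152*√2/7 ≈ 232.74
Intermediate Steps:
v(Z) = -4*√2/7 (v(Z) = -√(21 + 11)/7 = -4*√2/7)
-288*v(15) = -(-1152)*√2/7 = 1152*√2/7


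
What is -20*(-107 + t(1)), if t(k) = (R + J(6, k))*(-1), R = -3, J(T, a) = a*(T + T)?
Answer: 2320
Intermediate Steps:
J(T, a) = 2*T*a (J(T, a) = a*(2*T) = 2*T*a)
t(k) = 3 - 12*k (t(k) = (-3 + 2*6*k)*(-1) = (-3 + 12*k)*(-1) = 3 - 12*k)
-20*(-107 + t(1)) = -20*(-107 + (3 - 12*1)) = -20*(-107 + (3 - 12)) = -20*(-107 - 9) = -20*(-116) = 2320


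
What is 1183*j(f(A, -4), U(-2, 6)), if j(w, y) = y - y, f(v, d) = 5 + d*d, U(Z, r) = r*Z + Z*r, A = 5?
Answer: 0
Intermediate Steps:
U(Z, r) = 2*Z*r (U(Z, r) = Z*r + Z*r = 2*Z*r)
f(v, d) = 5 + d²
j(w, y) = 0
1183*j(f(A, -4), U(-2, 6)) = 1183*0 = 0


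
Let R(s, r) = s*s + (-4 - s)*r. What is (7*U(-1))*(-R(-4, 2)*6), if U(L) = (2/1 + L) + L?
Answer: 0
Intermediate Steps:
R(s, r) = s**2 + r*(-4 - s)
U(L) = 2 + 2*L (U(L) = (2*1 + L) + L = (2 + L) + L = 2 + 2*L)
(7*U(-1))*(-R(-4, 2)*6) = (7*(2 + 2*(-1)))*(-((-4)**2 - 4*2 - 1*2*(-4))*6) = (7*(2 - 2))*(-(16 - 8 + 8)*6) = (7*0)*(-1*16*6) = 0*(-16*6) = 0*(-96) = 0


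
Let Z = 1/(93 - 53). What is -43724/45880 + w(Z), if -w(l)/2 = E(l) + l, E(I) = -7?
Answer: 298151/22940 ≈ 12.997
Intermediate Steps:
Z = 1/40 ≈ 0.025000
w(l) = 14 - 2*l (w(l) = -2*(-7 + l) = 14 - 2*l)
-43724/45880 + w(Z) = -43724/45880 + (14 - 2*1/40) = -43724*1/45880 + (14 - 1/20) = -10931/11470 + 279/20 = 298151/22940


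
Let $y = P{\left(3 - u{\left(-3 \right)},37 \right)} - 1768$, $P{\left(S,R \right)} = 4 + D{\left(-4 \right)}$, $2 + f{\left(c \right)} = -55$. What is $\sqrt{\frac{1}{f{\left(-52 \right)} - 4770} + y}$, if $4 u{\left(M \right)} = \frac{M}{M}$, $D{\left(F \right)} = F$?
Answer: $\frac{i \sqrt{41194279299}}{4827} \approx 42.048 i$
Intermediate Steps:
$f{\left(c \right)} = -57$ ($f{\left(c \right)} = -2 - 55 = -57$)
$u{\left(M \right)} = \frac{1}{4}$ ($u{\left(M \right)} = \frac{M \frac{1}{M}}{4} = \frac{1}{4} \cdot 1 = \frac{1}{4}$)
$P{\left(S,R \right)} = 0$ ($P{\left(S,R \right)} = 4 - 4 = 0$)
$y = -1768$ ($y = 0 - 1768 = -1768$)
$\sqrt{\frac{1}{f{\left(-52 \right)} - 4770} + y} = \sqrt{\frac{1}{-57 - 4770} - 1768} = \sqrt{\frac{1}{-4827} - 1768} = \sqrt{- \frac{1}{4827} - 1768} = \sqrt{- \frac{8534137}{4827}} = \frac{i \sqrt{41194279299}}{4827}$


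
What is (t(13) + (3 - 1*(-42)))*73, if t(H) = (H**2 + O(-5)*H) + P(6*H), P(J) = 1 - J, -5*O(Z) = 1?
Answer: 49056/5 ≈ 9811.2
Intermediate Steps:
O(Z) = -1/5 (O(Z) = -1/5*1 = -1/5)
t(H) = 1 + H**2 - 31*H/5 (t(H) = (H**2 - H/5) + (1 - 6*H) = 1 + H**2 - 31*H/5)
(t(13) + (3 - 1*(-42)))*73 = ((1 + 13**2 - 31/5*13) + (3 - 1*(-42)))*73 = ((1 + 169 - 403/5) + (3 + 42))*73 = (447/5 + 45)*73 = (672/5)*73 = 49056/5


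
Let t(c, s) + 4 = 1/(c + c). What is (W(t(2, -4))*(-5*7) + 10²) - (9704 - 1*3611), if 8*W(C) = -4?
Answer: -11951/2 ≈ -5975.5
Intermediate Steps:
t(c, s) = -4 + 1/(2*c) (t(c, s) = -4 + 1/(c + c) = -4 + 1/(2*c))
W(C) = -½ (W(C) = (⅛)*(-4) = -½)
(W(t(2, -4))*(-5*7) + 10²) - (9704 - 1*3611) = (-(-5)*7/2 + 10²) - (9704 - 1*3611) = (-½*(-35) + 100) - (9704 - 3611) = (35/2 + 100) - 1*6093 = 235/2 - 6093 = -11951/2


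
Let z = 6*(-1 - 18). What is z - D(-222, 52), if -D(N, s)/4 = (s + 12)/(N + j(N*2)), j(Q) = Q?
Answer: -38090/333 ≈ -114.38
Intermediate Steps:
D(N, s) = -4*(12 + s)/(3*N) (D(N, s) = -4*(s + 12)/(N + N*2) = -4*(12 + s)/(N + 2*N) = -4*(12 + s)/(3*N))
z = -114 (z = 6*(-19) = -114)
z - D(-222, 52) = -114 - 4*(-12 - 1*52)/(3*(-222)) = -114 - 4*(-1)*(-12 - 52)/(3*222) = -114 - 4*(-1)*(-64)/(3*222) = -114 - 1*128/333 = -114 - 128/333 = -38090/333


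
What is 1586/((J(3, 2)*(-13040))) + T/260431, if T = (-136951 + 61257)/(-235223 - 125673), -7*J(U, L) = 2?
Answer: 16304099526023/38300316266720 ≈ 0.42569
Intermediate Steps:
J(U, L) = -2/7 (J(U, L) = -⅐*2 = -2/7)
T = 37847/180448 (T = -75694/(-360896) = -75694*(-1/360896) = 37847/180448 ≈ 0.20974)
1586/((J(3, 2)*(-13040))) + T/260431 = 1586/((-2/7*(-13040))) + (37847/180448)/260431 = 1586/(26080/7) + (37847/180448)*(1/260431) = 1586*(7/26080) + 37847/46994253088 = 5551/13040 + 37847/46994253088 = 16304099526023/38300316266720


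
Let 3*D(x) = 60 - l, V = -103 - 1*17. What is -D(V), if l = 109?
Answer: 49/3 ≈ 16.333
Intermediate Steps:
V = -120 (V = -103 - 17 = -120)
D(x) = -49/3 (D(x) = (60 - 1*109)/3 = (60 - 109)/3 = (1/3)*(-49) = -49/3)
-D(V) = -1*(-49/3) = 49/3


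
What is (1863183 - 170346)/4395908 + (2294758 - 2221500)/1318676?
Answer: 638584738019/1449194594452 ≈ 0.44065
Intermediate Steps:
(1863183 - 170346)/4395908 + (2294758 - 2221500)/1318676 = 1692837*(1/4395908) + 73258*(1/1318676) = 1692837/4395908 + 36629/659338 = 638584738019/1449194594452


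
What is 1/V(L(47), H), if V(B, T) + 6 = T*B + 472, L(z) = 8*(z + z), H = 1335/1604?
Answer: 401/437846 ≈ 0.00091585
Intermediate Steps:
H = 1335/1604 (H = 1335*(1/1604) = 1335/1604 ≈ 0.83229)
L(z) = 16*z (L(z) = 8*(2*z) = 16*z)
V(B, T) = 466 + B*T (V(B, T) = -6 + (T*B + 472) = -6 + (B*T + 472) = -6 + (472 + B*T) = 466 + B*T)
1/V(L(47), H) = 1/(466 + (16*47)*(1335/1604)) = 1/(466 + 752*(1335/1604)) = 1/(466 + 250980/401) = 1/(437846/401) = 401/437846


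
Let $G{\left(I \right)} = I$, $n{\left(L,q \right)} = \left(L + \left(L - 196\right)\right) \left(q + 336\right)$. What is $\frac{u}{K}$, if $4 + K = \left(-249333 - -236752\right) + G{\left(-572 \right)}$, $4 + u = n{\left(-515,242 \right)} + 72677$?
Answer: $\frac{635955}{13157} \approx 48.336$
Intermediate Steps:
$n{\left(L,q \right)} = \left(-196 + 2 L\right) \left(336 + q\right)$ ($n{\left(L,q \right)} = \left(L + \left(L - 196\right)\right) \left(336 + q\right) = \left(L + \left(-196 + L\right)\right) \left(336 + q\right) = \left(-196 + 2 L\right) \left(336 + q\right)$)
$u = -635955$ ($u = -4 + \left(\left(-65856 - 47432 + 672 \left(-515\right) + 2 \left(-515\right) 242\right) + 72677\right) = -4 + \left(\left(-65856 - 47432 - 346080 - 249260\right) + 72677\right) = -4 + \left(-708628 + 72677\right) = -4 - 635951 = -635955$)
$K = -13157$ ($K = -4 - 13153 = -13157$)
$\frac{u}{K} = - \frac{635955}{-13157} = \left(-635955\right) \left(- \frac{1}{13157}\right) = \frac{635955}{13157}$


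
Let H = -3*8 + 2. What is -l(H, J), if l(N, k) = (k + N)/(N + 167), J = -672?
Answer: 694/145 ≈ 4.7862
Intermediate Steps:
H = -22 (H = -24 + 2 = -22)
l(N, k) = (N + k)/(167 + N)
-l(H, J) = -(-22 - 672)/(167 - 22) = -(-694)/145 = -1*(-694/145) = 694/145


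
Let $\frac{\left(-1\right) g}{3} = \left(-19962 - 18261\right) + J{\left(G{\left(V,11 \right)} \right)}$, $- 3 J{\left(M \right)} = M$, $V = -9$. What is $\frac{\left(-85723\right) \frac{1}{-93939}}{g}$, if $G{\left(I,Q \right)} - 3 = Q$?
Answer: $\frac{85723}{10773206337} \approx 7.9571 \cdot 10^{-6}$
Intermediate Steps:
$G{\left(I,Q \right)} = 3 + Q$
$J{\left(M \right)} = - \frac{M}{3}$
$g = 114683$ ($g = - 3 \left(\left(-19962 - 18261\right) - \frac{3 + 11}{3}\right) = - 3 \left(-38223 - \frac{14}{3}\right) = \left(-3\right) \left(- \frac{114683}{3}\right) = 114683$)
$\frac{\left(-85723\right) \frac{1}{-93939}}{g} = \frac{\left(-85723\right) \frac{1}{-93939}}{114683} = \left(-85723\right) \left(- \frac{1}{93939}\right) \frac{1}{114683} = \frac{85723}{93939} \cdot \frac{1}{114683} = \frac{85723}{10773206337}$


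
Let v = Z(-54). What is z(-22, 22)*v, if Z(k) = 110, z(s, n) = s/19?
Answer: -2420/19 ≈ -127.37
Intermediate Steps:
z(s, n) = s/19 (z(s, n) = s*(1/19) = s/19)
v = 110
z(-22, 22)*v = ((1/19)*(-22))*110 = -22/19*110 = -2420/19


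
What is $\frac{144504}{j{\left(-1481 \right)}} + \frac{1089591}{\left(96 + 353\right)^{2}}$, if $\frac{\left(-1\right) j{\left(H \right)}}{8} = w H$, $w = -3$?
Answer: $\frac{399844650}{298571081} \approx 1.3392$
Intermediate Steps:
$j{\left(H \right)} = 24 H$ ($j{\left(H \right)} = - 8 \left(- 3 H\right) = 24 H$)
$\frac{144504}{j{\left(-1481 \right)}} + \frac{1089591}{\left(96 + 353\right)^{2}} = \frac{144504}{24 \left(-1481\right)} + \frac{1089591}{\left(96 + 353\right)^{2}} = \frac{144504}{-35544} + \frac{1089591}{449^{2}} = 144504 \left(- \frac{1}{35544}\right) + \frac{1089591}{201601} = - \frac{6021}{1481} + 1089591 \cdot \frac{1}{201601} = - \frac{6021}{1481} + \frac{1089591}{201601} = \frac{399844650}{298571081}$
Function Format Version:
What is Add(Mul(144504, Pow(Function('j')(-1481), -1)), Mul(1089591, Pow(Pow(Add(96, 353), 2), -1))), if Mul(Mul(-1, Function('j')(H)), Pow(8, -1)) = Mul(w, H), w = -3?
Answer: Rational(399844650, 298571081) ≈ 1.3392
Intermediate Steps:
Function('j')(H) = Mul(24, H) (Function('j')(H) = Mul(-8, Mul(-3, H)) = Mul(24, H))
Add(Mul(144504, Pow(Function('j')(-1481), -1)), Mul(1089591, Pow(Pow(Add(96, 353), 2), -1))) = Add(Mul(144504, Pow(Mul(24, -1481), -1)), Mul(1089591, Pow(Pow(Add(96, 353), 2), -1))) = Add(Mul(144504, Pow(-35544, -1)), Mul(1089591, Pow(Pow(449, 2), -1))) = Add(Mul(144504, Rational(-1, 35544)), Mul(1089591, Pow(201601, -1))) = Add(Rational(-6021, 1481), Mul(1089591, Rational(1, 201601))) = Add(Rational(-6021, 1481), Rational(1089591, 201601)) = Rational(399844650, 298571081)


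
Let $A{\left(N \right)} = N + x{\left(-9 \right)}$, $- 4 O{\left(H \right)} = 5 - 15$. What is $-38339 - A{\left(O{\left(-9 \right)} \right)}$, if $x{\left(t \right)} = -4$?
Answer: $- \frac{76675}{2} \approx -38338.0$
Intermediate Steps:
$O{\left(H \right)} = \frac{5}{2}$ ($O{\left(H \right)} = - \frac{5 - 15}{4} = \left(- \frac{1}{4}\right) \left(-10\right) = \frac{5}{2}$)
$A{\left(N \right)} = -4 + N$ ($A{\left(N \right)} = N - 4 = -4 + N$)
$-38339 - A{\left(O{\left(-9 \right)} \right)} = -38339 - \left(-4 + \frac{5}{2}\right) = -38339 - - \frac{3}{2} = -38339 + \frac{3}{2} = - \frac{76675}{2}$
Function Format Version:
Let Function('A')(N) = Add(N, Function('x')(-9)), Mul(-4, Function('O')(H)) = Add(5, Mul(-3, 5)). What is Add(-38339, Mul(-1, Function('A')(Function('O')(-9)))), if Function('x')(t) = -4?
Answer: Rational(-76675, 2) ≈ -38338.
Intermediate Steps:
Function('O')(H) = Rational(5, 2) (Function('O')(H) = Mul(Rational(-1, 4), Add(5, Mul(-3, 5))) = Mul(Rational(-1, 4), Add(5, -15)) = Mul(Rational(-1, 4), -10) = Rational(5, 2))
Function('A')(N) = Add(-4, N) (Function('A')(N) = Add(N, -4) = Add(-4, N))
Add(-38339, Mul(-1, Function('A')(Function('O')(-9)))) = Add(-38339, Mul(-1, Add(-4, Rational(5, 2)))) = Add(-38339, Mul(-1, Rational(-3, 2))) = Add(-38339, Rational(3, 2)) = Rational(-76675, 2)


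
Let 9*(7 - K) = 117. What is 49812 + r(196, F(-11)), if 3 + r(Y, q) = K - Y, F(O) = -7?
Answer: 49607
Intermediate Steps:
K = -6 (K = 7 - 1/9*117 = 7 - 13 = -6)
r(Y, q) = -9 - Y (r(Y, q) = -3 + (-6 - Y) = -9 - Y)
49812 + r(196, F(-11)) = 49812 + (-9 - 1*196) = 49812 + (-9 - 196) = 49812 - 205 = 49607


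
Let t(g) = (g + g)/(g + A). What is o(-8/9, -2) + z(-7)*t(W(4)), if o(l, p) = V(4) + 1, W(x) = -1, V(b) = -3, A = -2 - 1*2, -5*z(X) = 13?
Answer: -76/25 ≈ -3.0400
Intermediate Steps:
z(X) = -13/5 (z(X) = -⅕*13 = -13/5)
A = -4 (A = -2 - 2 = -4)
t(g) = 2*g/(-4 + g) (t(g) = (g + g)/(g - 4) = (2*g)/(-4 + g) = 2*g/(-4 + g))
o(l, p) = -2 (o(l, p) = -3 + 1 = -2)
o(-8/9, -2) + z(-7)*t(W(4)) = -2 - 26*(-1)/(5*(-4 - 1)) = -2 - 26*(-1)/(5*(-5)) = -2 - 26*(-1)*(-1)/(5*5) = -2 - 13/5*⅖ = -2 - 26/25 = -76/25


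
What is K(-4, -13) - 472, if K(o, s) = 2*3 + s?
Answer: -479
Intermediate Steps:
K(o, s) = 6 + s
K(-4, -13) - 472 = (6 - 13) - 472 = -7 - 472 = -479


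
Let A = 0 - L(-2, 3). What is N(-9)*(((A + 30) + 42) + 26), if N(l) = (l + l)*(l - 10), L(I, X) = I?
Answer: 34200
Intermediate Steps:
N(l) = 2*l*(-10 + l) (N(l) = (2*l)*(-10 + l) = 2*l*(-10 + l))
A = 2 (A = 0 - 1*(-2) = 0 + 2 = 2)
N(-9)*(((A + 30) + 42) + 26) = (2*(-9)*(-10 - 9))*(((2 + 30) + 42) + 26) = (2*(-9)*(-19))*((32 + 42) + 26) = 342*(74 + 26) = 342*100 = 34200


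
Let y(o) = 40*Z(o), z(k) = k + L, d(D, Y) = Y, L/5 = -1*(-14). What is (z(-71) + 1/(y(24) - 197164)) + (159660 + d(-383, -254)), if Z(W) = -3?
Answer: 31448056019/197284 ≈ 1.5941e+5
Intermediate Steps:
L = 70 (L = 5*(-1*(-14)) = 5*14 = 70)
z(k) = 70 + k (z(k) = k + 70 = 70 + k)
y(o) = -120 (y(o) = 40*(-3) = -120)
(z(-71) + 1/(y(24) - 197164)) + (159660 + d(-383, -254)) = ((70 - 71) + 1/(-120 - 197164)) + (159660 - 254) = (-1 + 1/(-197284)) + 159406 = (-1 - 1/197284) + 159406 = -197285/197284 + 159406 = 31448056019/197284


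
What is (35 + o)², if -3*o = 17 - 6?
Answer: 8836/9 ≈ 981.78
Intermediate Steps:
o = -11/3 (o = -(17 - 6)/3 = -⅓*11 = -11/3 ≈ -3.6667)
(35 + o)² = (35 - 11/3)² = (94/3)² = 8836/9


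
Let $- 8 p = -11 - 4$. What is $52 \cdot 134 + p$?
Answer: $\frac{55759}{8} \approx 6969.9$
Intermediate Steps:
$p = \frac{15}{8}$ ($p = - \frac{-11 - 4}{8} = \left(- \frac{1}{8}\right) \left(-15\right) = \frac{15}{8} \approx 1.875$)
$52 \cdot 134 + p = 52 \cdot 134 + \frac{15}{8} = 6968 + \frac{15}{8} = \frac{55759}{8}$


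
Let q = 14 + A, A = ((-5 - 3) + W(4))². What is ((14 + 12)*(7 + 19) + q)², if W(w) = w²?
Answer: 568516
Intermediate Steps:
A = 64 (A = ((-5 - 3) + 4²)² = (-8 + 16)² = 8² = 64)
q = 78 (q = 14 + 64 = 78)
((14 + 12)*(7 + 19) + q)² = ((14 + 12)*(7 + 19) + 78)² = (26*26 + 78)² = (676 + 78)² = 754² = 568516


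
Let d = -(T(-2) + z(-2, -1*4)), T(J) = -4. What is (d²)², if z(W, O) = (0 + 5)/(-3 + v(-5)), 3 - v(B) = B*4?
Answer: 50625/256 ≈ 197.75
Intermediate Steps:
v(B) = 3 - 4*B (v(B) = 3 - B*4 = 3 - 4*B)
z(W, O) = ¼ (z(W, O) = (0 + 5)/(-3 + (3 - 4*(-5))) = 5/(-3 + (3 + 20)) = 5/(-3 + 23) = 5/20 = 5*(1/20) = ¼)
d = 15/4 (d = -(-4 + ¼) = -1*(-15/4) = 15/4 ≈ 3.7500)
(d²)² = ((15/4)²)² = (225/16)² = 50625/256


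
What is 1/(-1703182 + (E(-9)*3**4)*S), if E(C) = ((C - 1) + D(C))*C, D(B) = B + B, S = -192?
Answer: -1/5622286 ≈ -1.7786e-7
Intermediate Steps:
D(B) = 2*B
E(C) = C*(-1 + 3*C) (E(C) = ((C - 1) + 2*C)*C = ((-1 + C) + 2*C)*C = (-1 + 3*C)*C = C*(-1 + 3*C))
1/(-1703182 + (E(-9)*3**4)*S) = 1/(-1703182 + (-9*(-1 + 3*(-9))*3**4)*(-192)) = 1/(-1703182 + (-9*(-1 - 27)*81)*(-192)) = 1/(-1703182 + (-9*(-28)*81)*(-192)) = 1/(-1703182 + (252*81)*(-192)) = 1/(-1703182 + 20412*(-192)) = 1/(-1703182 - 3919104) = 1/(-5622286) = -1/5622286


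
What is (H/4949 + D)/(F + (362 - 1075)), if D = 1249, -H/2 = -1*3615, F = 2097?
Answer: 6188531/6849416 ≈ 0.90351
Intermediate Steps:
H = 7230 (H = -(-2)*3615 = -2*(-3615) = 7230)
(H/4949 + D)/(F + (362 - 1075)) = (7230/4949 + 1249)/(2097 + (362 - 1075)) = (7230*(1/4949) + 1249)/(2097 - 713) = (7230/4949 + 1249)/1384 = (6188531/4949)*(1/1384) = 6188531/6849416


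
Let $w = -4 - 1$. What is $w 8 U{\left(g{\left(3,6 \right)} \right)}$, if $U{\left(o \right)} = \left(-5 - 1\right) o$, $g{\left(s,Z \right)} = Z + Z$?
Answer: $2880$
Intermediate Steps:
$w = -5$
$g{\left(s,Z \right)} = 2 Z$
$U{\left(o \right)} = - 6 o$
$w 8 U{\left(g{\left(3,6 \right)} \right)} = \left(-5\right) 8 \left(- 6 \cdot 2 \cdot 6\right) = - 40 \left(\left(-6\right) 12\right) = \left(-40\right) \left(-72\right) = 2880$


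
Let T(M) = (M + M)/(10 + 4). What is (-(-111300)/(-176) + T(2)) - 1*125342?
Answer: -38800023/308 ≈ -1.2597e+5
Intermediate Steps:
T(M) = M/7 (T(M) = (2*M)/14 = (2*M)*(1/14) = M/7)
(-(-111300)/(-176) + T(2)) - 1*125342 = (-(-111300)/(-176) + (1/7)*2) - 1*125342 = (-(-111300)*(-1)/176 + 2/7) - 125342 = (-318*175/88 + 2/7) - 125342 = (-27825/44 + 2/7) - 125342 = -194687/308 - 125342 = -38800023/308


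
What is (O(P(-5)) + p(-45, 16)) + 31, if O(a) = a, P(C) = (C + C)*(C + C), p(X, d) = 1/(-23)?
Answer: 3012/23 ≈ 130.96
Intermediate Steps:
p(X, d) = -1/23
P(C) = 4*C² (P(C) = (2*C)*(2*C) = 4*C²)
(O(P(-5)) + p(-45, 16)) + 31 = (4*(-5)² - 1/23) + 31 = (4*25 - 1/23) + 31 = (100 - 1/23) + 31 = 2299/23 + 31 = 3012/23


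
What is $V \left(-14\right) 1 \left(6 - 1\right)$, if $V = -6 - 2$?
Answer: $560$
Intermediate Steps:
$V = -8$ ($V = -6 - 2 = -8$)
$V \left(-14\right) 1 \left(6 - 1\right) = \left(-8\right) \left(-14\right) 1 \left(6 - 1\right) = 112 \cdot 1 \cdot 5 = 112 \cdot 5 = 560$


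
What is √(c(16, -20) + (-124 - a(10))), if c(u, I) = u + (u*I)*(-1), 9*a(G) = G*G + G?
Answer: √1798/3 ≈ 14.134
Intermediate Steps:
a(G) = G/9 + G²/9 (a(G) = (G*G + G)/9 = (G² + G)/9 = (G + G²)/9 = G/9 + G²/9)
c(u, I) = u - I*u (c(u, I) = u + (I*u)*(-1) = u - I*u)
√(c(16, -20) + (-124 - a(10))) = √(16*(1 - 1*(-20)) + (-124 - 10*(1 + 10)/9)) = √(16*(1 + 20) + (-124 - 10*11/9)) = √(16*21 + (-124 - 1*110/9)) = √(336 + (-124 - 110/9)) = √(336 - 1226/9) = √(1798/9) = √1798/3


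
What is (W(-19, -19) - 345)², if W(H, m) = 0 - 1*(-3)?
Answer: 116964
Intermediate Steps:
W(H, m) = 3 (W(H, m) = 0 + 3 = 3)
(W(-19, -19) - 345)² = (3 - 345)² = (-342)² = 116964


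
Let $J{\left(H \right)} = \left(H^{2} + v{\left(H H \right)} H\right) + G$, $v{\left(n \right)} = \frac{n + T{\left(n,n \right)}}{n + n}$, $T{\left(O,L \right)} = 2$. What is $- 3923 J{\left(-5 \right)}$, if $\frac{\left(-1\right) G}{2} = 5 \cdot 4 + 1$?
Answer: $\frac{772831}{10} \approx 77283.0$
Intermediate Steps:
$G = -42$ ($G = - 2 \left(5 \cdot 4 + 1\right) = - 2 \left(20 + 1\right) = \left(-2\right) 21 = -42$)
$v{\left(n \right)} = \frac{2 + n}{2 n}$ ($v{\left(n \right)} = \frac{n + 2}{n + n} = \frac{2 + n}{2 n}$)
$J{\left(H \right)} = -42 + H^{2} + \frac{2 + H^{2}}{2 H}$ ($J{\left(H \right)} = \left(H^{2} + \frac{2 + H H}{2 H H} H\right) - 42 = \left(H^{2} + \frac{2 + H^{2}}{2 H^{2}} H\right) - 42 = \left(H^{2} + \frac{2 + H^{2}}{2 H}\right) - 42 = -42 + H^{2} + \frac{2 + H^{2}}{2 H}$)
$- 3923 J{\left(-5 \right)} = - 3923 \left(-42 + \frac{1}{-5} + \left(-5\right)^{2} + \frac{1}{2} \left(-5\right)\right) = - 3923 \left(-42 - \frac{1}{5} + 25 - \frac{5}{2}\right) = \left(-3923\right) \left(- \frac{197}{10}\right) = \frac{772831}{10}$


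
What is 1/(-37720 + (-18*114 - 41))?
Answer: -1/39813 ≈ -2.5117e-5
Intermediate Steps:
1/(-37720 + (-18*114 - 41)) = 1/(-37720 + (-2052 - 41)) = 1/(-37720 - 2093) = 1/(-39813) = -1/39813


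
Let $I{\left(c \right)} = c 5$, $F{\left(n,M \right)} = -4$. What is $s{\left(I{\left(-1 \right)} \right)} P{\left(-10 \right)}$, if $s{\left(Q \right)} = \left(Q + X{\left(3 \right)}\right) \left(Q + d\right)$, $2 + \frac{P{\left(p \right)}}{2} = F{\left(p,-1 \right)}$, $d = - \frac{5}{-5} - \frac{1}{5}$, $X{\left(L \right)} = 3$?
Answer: $- \frac{504}{5} \approx -100.8$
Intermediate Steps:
$d = \frac{4}{5}$ ($d = \left(-5\right) \left(- \frac{1}{5}\right) - \frac{1}{5} = 1 - \frac{1}{5} = \frac{4}{5} \approx 0.8$)
$P{\left(p \right)} = -12$ ($P{\left(p \right)} = -4 + 2 \left(-4\right) = -4 - 8 = -12$)
$I{\left(c \right)} = 5 c$
$s{\left(Q \right)} = \left(3 + Q\right) \left(\frac{4}{5} + Q\right)$ ($s{\left(Q \right)} = \left(Q + 3\right) \left(Q + \frac{4}{5}\right) = \left(3 + Q\right) \left(\frac{4}{5} + Q\right)$)
$s{\left(I{\left(-1 \right)} \right)} P{\left(-10 \right)} = \left(\frac{12}{5} + \left(5 \left(-1\right)\right)^{2} + \frac{19 \cdot 5 \left(-1\right)}{5}\right) \left(-12\right) = \left(\frac{12}{5} + \left(-5\right)^{2} + \frac{19}{5} \left(-5\right)\right) \left(-12\right) = \left(\frac{12}{5} + 25 - 19\right) \left(-12\right) = \frac{42}{5} \left(-12\right) = - \frac{504}{5}$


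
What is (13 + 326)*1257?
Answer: 426123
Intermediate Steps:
(13 + 326)*1257 = 339*1257 = 426123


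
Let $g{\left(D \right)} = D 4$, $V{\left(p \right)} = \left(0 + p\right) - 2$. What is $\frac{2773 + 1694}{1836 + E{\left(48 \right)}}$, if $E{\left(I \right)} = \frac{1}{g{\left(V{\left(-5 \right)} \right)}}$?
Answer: $\frac{125076}{51407} \approx 2.4331$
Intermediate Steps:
$V{\left(p \right)} = -2 + p$ ($V{\left(p \right)} = p - 2 = -2 + p$)
$g{\left(D \right)} = 4 D$
$E{\left(I \right)} = - \frac{1}{28}$ ($E{\left(I \right)} = \frac{1}{4 \left(-2 - 5\right)} = \frac{1}{4 \left(-7\right)} = \frac{1}{-28} = - \frac{1}{28}$)
$\frac{2773 + 1694}{1836 + E{\left(48 \right)}} = \frac{2773 + 1694}{1836 - \frac{1}{28}} = \frac{4467}{\frac{51407}{28}} = 4467 \cdot \frac{28}{51407} = \frac{125076}{51407}$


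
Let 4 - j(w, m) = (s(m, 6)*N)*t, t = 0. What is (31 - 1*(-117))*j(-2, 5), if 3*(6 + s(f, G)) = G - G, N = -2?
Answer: 592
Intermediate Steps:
s(f, G) = -6 (s(f, G) = -6 + (G - G)/3 = -6 + (⅓)*0 = -6 + 0 = -6)
j(w, m) = 4 (j(w, m) = 4 - (-6*(-2))*0 = 4 - 12*0 = 4 - 1*0 = 4 + 0 = 4)
(31 - 1*(-117))*j(-2, 5) = (31 - 1*(-117))*4 = (31 + 117)*4 = 148*4 = 592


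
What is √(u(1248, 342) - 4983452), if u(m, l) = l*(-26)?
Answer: 2*I*√1248086 ≈ 2234.4*I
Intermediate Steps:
u(m, l) = -26*l
√(u(1248, 342) - 4983452) = √(-26*342 - 4983452) = √(-8892 - 4983452) = √(-4992344) = 2*I*√1248086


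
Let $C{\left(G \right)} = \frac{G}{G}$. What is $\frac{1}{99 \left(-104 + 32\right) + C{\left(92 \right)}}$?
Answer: $- \frac{1}{7127} \approx -0.00014031$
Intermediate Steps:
$C{\left(G \right)} = 1$
$\frac{1}{99 \left(-104 + 32\right) + C{\left(92 \right)}} = \frac{1}{99 \left(-104 + 32\right) + 1} = \frac{1}{99 \left(-72\right) + 1} = \frac{1}{-7128 + 1} = \frac{1}{-7127} = - \frac{1}{7127}$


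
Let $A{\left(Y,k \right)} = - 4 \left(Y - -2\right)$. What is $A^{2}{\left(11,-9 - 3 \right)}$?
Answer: $2704$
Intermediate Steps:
$A{\left(Y,k \right)} = -8 - 4 Y$ ($A{\left(Y,k \right)} = - 4 \left(Y + 2\right) = - 4 \left(2 + Y\right) = -8 - 4 Y$)
$A^{2}{\left(11,-9 - 3 \right)} = \left(-8 - 44\right)^{2} = \left(-52\right)^{2} = 2704$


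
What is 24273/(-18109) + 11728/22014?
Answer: -160981735/199325763 ≈ -0.80763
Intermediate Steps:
24273/(-18109) + 11728/22014 = 24273*(-1/18109) + 11728*(1/22014) = -24273/18109 + 5864/11007 = -160981735/199325763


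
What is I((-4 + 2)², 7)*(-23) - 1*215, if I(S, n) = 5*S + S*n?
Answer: -1319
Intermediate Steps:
I((-4 + 2)², 7)*(-23) - 1*215 = ((-4 + 2)²*(5 + 7))*(-23) - 1*215 = ((-2)²*12)*(-23) - 215 = (4*12)*(-23) - 215 = 48*(-23) - 215 = -1104 - 215 = -1319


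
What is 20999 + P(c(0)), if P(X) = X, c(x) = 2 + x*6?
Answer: 21001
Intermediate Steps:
c(x) = 2 + 6*x
20999 + P(c(0)) = 20999 + (2 + 6*0) = 20999 + (2 + 0) = 20999 + 2 = 21001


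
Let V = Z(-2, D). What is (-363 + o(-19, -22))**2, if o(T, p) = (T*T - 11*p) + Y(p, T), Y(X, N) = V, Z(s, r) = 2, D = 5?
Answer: 58564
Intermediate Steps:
V = 2
Y(X, N) = 2
o(T, p) = 2 + T**2 - 11*p (o(T, p) = (T*T - 11*p) + 2 = (T**2 - 11*p) + 2 = 2 + T**2 - 11*p)
(-363 + o(-19, -22))**2 = (-363 + (2 + (-19)**2 - 11*(-22)))**2 = (-363 + (2 + 361 + 242))**2 = (-363 + 605)**2 = 242**2 = 58564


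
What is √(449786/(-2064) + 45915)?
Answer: 11*√100554726/516 ≈ 213.77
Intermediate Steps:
√(449786/(-2064) + 45915) = √(449786*(-1/2064) + 45915) = √(-224893/1032 + 45915) = √(47159387/1032) = 11*√100554726/516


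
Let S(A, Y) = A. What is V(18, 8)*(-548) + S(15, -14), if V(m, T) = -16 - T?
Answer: 13167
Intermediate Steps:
V(18, 8)*(-548) + S(15, -14) = (-16 - 1*8)*(-548) + 15 = (-16 - 8)*(-548) + 15 = -24*(-548) + 15 = 13152 + 15 = 13167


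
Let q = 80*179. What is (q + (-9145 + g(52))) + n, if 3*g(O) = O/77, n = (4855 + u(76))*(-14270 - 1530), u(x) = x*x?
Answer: -38799828323/231 ≈ -1.6796e+8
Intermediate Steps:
u(x) = x²
n = -167969800 (n = (4855 + 76²)*(-14270 - 1530) = (4855 + 5776)*(-15800) = 10631*(-15800) = -167969800)
g(O) = O/231 (g(O) = (O/77)/3 = O/231)
q = 14320
(q + (-9145 + g(52))) + n = (14320 + (-9145 + (1/231)*52)) - 167969800 = (14320 + (-9145 + 52/231)) - 167969800 = (14320 - 2112443/231) - 167969800 = 1195477/231 - 167969800 = -38799828323/231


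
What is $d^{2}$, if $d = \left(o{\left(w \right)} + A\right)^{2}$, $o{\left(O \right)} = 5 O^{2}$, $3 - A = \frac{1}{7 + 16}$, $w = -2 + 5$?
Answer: $\frac{1480137458881}{279841} \approx 5.2892 \cdot 10^{6}$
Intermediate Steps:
$w = 3$
$A = \frac{68}{23}$ ($A = 3 - \frac{1}{7 + 16} = 3 - \frac{1}{23} = \frac{68}{23} \approx 2.9565$)
$d = \frac{1216609}{529}$ ($d = \left(5 \cdot 3^{2} + \frac{68}{23}\right)^{2} = \left(5 \cdot 9 + \frac{68}{23}\right)^{2} = \left(45 + \frac{68}{23}\right)^{2} = \left(\frac{1103}{23}\right)^{2} = \frac{1216609}{529} \approx 2299.8$)
$d^{2} = \left(\frac{1216609}{529}\right)^{2} = \frac{1480137458881}{279841}$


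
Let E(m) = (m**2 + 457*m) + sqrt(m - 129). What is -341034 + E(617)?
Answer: 321624 + 2*sqrt(122) ≈ 3.2165e+5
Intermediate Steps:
E(m) = m**2 + sqrt(-129 + m) + 457*m (E(m) = (m**2 + 457*m) + sqrt(-129 + m) = m**2 + sqrt(-129 + m) + 457*m)
-341034 + E(617) = -341034 + (617**2 + sqrt(-129 + 617) + 457*617) = -341034 + (380689 + sqrt(488) + 281969) = -341034 + (380689 + 2*sqrt(122) + 281969) = -341034 + (662658 + 2*sqrt(122)) = 321624 + 2*sqrt(122)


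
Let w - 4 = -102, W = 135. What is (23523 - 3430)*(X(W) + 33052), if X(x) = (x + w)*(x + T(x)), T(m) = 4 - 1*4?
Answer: 764478371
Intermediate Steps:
T(m) = 0 (T(m) = 4 - 4 = 0)
w = -98 (w = 4 - 102 = -98)
X(x) = x*(-98 + x) (X(x) = (x - 98)*(x + 0) = (-98 + x)*x = x*(-98 + x))
(23523 - 3430)*(X(W) + 33052) = (23523 - 3430)*(135*(-98 + 135) + 33052) = 20093*(135*37 + 33052) = 20093*(4995 + 33052) = 20093*38047 = 764478371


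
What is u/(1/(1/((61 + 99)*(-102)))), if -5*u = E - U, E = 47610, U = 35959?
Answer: 11651/81600 ≈ 0.14278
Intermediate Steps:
u = -11651/5 (u = -(47610 - 1*35959)/5 = -(47610 - 35959)/5 = -⅕*11651 = -11651/5 ≈ -2330.2)
u/(1/(1/((61 + 99)*(-102)))) = -11651/(5*((61 + 99)*(-102))) = -11651/(5*(160*(-102))) = -11651/(5*(-16320)) = -11651/(5*(1/(-1/16320))) = -11651/5/(-16320) = -11651/5*(-1/16320) = 11651/81600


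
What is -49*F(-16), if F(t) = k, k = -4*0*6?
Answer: 0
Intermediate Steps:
k = 0 (k = 0*6 = 0)
F(t) = 0
-49*F(-16) = -49*0 = 0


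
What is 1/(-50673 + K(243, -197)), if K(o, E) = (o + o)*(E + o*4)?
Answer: 1/325977 ≈ 3.0677e-6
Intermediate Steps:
K(o, E) = 2*o*(E + 4*o) (K(o, E) = (2*o)*(E + 4*o) = 2*o*(E + 4*o))
1/(-50673 + K(243, -197)) = 1/(-50673 + 2*243*(-197 + 4*243)) = 1/(-50673 + 2*243*(-197 + 972)) = 1/(-50673 + 2*243*775) = 1/(-50673 + 376650) = 1/325977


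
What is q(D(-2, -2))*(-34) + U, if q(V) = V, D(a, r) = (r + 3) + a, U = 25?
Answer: 59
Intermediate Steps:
D(a, r) = 3 + a + r (D(a, r) = (3 + r) + a = 3 + a + r)
q(D(-2, -2))*(-34) + U = (3 - 2 - 2)*(-34) + 25 = -1*(-34) + 25 = 34 + 25 = 59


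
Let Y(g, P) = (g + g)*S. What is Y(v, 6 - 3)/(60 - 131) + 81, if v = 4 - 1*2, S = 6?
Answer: 5727/71 ≈ 80.662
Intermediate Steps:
v = 2 (v = 4 - 2 = 2)
Y(g, P) = 12*g (Y(g, P) = (g + g)*6 = (2*g)*6 = 12*g)
Y(v, 6 - 3)/(60 - 131) + 81 = (12*2)/(60 - 131) + 81 = 24/(-71) + 81 = 24*(-1/71) + 81 = -24/71 + 81 = 5727/71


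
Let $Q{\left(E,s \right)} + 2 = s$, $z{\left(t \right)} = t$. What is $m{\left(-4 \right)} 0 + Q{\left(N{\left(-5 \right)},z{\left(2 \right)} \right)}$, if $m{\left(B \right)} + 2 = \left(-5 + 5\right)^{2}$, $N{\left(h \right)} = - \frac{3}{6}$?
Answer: $0$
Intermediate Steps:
$N{\left(h \right)} = - \frac{1}{2}$ ($N{\left(h \right)} = \left(-3\right) \frac{1}{6} = - \frac{1}{2}$)
$Q{\left(E,s \right)} = -2 + s$
$m{\left(B \right)} = -2$ ($m{\left(B \right)} = -2 + \left(-5 + 5\right)^{2} = -2 + 0^{2} = -2 + 0 = -2$)
$m{\left(-4 \right)} 0 + Q{\left(N{\left(-5 \right)},z{\left(2 \right)} \right)} = \left(-2\right) 0 + \left(-2 + 2\right) = 0 + 0 = 0$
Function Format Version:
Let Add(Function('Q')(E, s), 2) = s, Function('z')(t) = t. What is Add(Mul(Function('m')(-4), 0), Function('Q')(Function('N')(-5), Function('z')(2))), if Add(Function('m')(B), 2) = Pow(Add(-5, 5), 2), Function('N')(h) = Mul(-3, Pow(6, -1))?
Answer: 0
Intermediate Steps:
Function('N')(h) = Rational(-1, 2) (Function('N')(h) = Mul(-3, Rational(1, 6)) = Rational(-1, 2))
Function('Q')(E, s) = Add(-2, s)
Function('m')(B) = -2 (Function('m')(B) = Add(-2, Pow(Add(-5, 5), 2)) = Add(-2, Pow(0, 2)) = Add(-2, 0) = -2)
Add(Mul(Function('m')(-4), 0), Function('Q')(Function('N')(-5), Function('z')(2))) = Add(Mul(-2, 0), Add(-2, 2)) = Add(0, 0) = 0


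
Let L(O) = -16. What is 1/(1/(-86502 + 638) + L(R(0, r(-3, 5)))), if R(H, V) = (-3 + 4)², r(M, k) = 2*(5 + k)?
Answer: -85864/1373825 ≈ -0.062500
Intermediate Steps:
r(M, k) = 10 + 2*k
R(H, V) = 1 (R(H, V) = 1² = 1)
1/(1/(-86502 + 638) + L(R(0, r(-3, 5)))) = 1/(1/(-86502 + 638) - 16) = 1/(1/(-85864) - 16) = 1/(-1/85864 - 16) = 1/(-1373825/85864) = -85864/1373825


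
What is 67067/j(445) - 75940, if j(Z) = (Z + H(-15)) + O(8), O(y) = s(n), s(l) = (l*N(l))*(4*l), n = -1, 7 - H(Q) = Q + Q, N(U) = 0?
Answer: -36536013/482 ≈ -75801.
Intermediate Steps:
H(Q) = 7 - 2*Q (H(Q) = 7 - (Q + Q) = 7 - 2*Q)
s(l) = 0 (s(l) = (l*0)*(4*l) = 0*(4*l) = 0)
O(y) = 0
j(Z) = 37 + Z (j(Z) = (Z + (7 - 2*(-15))) + 0 = (Z + (7 + 30)) + 0 = (Z + 37) + 0 = (37 + Z) + 0 = 37 + Z)
67067/j(445) - 75940 = 67067/(37 + 445) - 75940 = 67067/482 - 75940 = -36536013/482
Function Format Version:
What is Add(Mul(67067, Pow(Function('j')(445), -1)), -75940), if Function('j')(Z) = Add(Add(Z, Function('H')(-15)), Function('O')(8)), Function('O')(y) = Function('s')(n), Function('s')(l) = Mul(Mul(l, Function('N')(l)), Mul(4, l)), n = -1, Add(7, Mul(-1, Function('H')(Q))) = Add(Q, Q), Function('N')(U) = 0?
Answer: Rational(-36536013, 482) ≈ -75801.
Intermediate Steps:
Function('H')(Q) = Add(7, Mul(-2, Q)) (Function('H')(Q) = Add(7, Mul(-1, Add(Q, Q))) = Add(7, Mul(-1, Mul(2, Q))) = Add(7, Mul(-2, Q)))
Function('s')(l) = 0 (Function('s')(l) = Mul(Mul(l, 0), Mul(4, l)) = Mul(0, Mul(4, l)) = 0)
Function('O')(y) = 0
Function('j')(Z) = Add(37, Z) (Function('j')(Z) = Add(Add(Z, Add(7, Mul(-2, -15))), 0) = Add(Add(Z, Add(7, 30)), 0) = Add(Add(Z, 37), 0) = Add(Add(37, Z), 0) = Add(37, Z))
Add(Mul(67067, Pow(Function('j')(445), -1)), -75940) = Add(Mul(67067, Pow(Add(37, 445), -1)), -75940) = Add(Mul(67067, Pow(482, -1)), -75940) = Add(Mul(67067, Rational(1, 482)), -75940) = Add(Rational(67067, 482), -75940) = Rational(-36536013, 482)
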